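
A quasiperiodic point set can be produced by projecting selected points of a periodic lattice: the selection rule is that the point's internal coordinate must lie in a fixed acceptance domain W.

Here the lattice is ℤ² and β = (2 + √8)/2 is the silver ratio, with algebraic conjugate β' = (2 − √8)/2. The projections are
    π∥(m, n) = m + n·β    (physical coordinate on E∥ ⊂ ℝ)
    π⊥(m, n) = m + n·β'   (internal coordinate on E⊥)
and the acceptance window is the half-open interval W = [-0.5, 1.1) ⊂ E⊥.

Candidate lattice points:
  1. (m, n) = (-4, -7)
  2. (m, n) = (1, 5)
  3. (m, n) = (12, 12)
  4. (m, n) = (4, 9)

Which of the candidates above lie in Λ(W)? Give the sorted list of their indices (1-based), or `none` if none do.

4

β' = (2−√8)/2 ≈ -0.41421.
[1] lift (-4,-7): star map gives -1.10051; window check -0.5 ≤ -1.10051 < 1.1 is false → out
[2] lift (1,5): star map gives -1.07107; window check -0.5 ≤ -1.07107 < 1.1 is false → out
[3] lift (12,12): star map gives 7.02944; window check -0.5 ≤ 7.02944 < 1.1 is false → out
[4] lift (4,9): star map gives 0.27208; window check -0.5 ≤ 0.27208 < 1.1 is true → IN Λ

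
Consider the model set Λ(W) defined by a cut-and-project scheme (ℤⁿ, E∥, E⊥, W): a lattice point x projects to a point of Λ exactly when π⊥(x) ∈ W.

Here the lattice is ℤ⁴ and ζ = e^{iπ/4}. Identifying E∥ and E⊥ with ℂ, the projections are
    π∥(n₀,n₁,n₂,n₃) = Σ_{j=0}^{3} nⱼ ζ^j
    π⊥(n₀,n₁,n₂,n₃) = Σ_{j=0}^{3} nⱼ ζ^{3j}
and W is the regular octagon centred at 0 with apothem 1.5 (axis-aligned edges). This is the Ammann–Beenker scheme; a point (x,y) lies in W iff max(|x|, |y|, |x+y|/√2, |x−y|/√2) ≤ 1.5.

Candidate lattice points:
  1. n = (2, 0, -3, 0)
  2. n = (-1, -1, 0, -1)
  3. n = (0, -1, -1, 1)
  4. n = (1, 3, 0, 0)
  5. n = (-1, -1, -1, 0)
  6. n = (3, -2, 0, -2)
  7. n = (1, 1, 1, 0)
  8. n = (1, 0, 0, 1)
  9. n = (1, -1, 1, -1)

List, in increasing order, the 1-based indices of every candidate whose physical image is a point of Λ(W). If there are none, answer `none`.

5, 7

With ζ = e^{iπ/4} the internal vectors are ζ^0,ζ^3,ζ^6,ζ^9.
#1 (2, 0, -3, 0): internal (2.0000, 3.0000); octagon support 3.5355 vs apothem 1.5 → ∉ W
#2 (-1, -1, 0, -1): internal (-1.0000, -1.4142); octagon support 1.7071 vs apothem 1.5 → ∉ W
#3 (0, -1, -1, 1): internal (1.4142, 1.0000); octagon support 1.7071 vs apothem 1.5 → ∉ W
#4 (1, 3, 0, 0): internal (-1.1213, 2.1213); octagon support 2.2929 vs apothem 1.5 → ∉ W
#5 (-1, -1, -1, 0): internal (-0.2929, 0.2929); octagon support 0.4142 vs apothem 1.5 → ∈ W
#6 (3, -2, 0, -2): internal (3.0000, -2.8284); octagon support 4.1213 vs apothem 1.5 → ∉ W
#7 (1, 1, 1, 0): internal (0.2929, -0.2929); octagon support 0.4142 vs apothem 1.5 → ∈ W
#8 (1, 0, 0, 1): internal (1.7071, 0.7071); octagon support 1.7071 vs apothem 1.5 → ∉ W
#9 (1, -1, 1, -1): internal (1.0000, -2.4142); octagon support 2.4142 vs apothem 1.5 → ∉ W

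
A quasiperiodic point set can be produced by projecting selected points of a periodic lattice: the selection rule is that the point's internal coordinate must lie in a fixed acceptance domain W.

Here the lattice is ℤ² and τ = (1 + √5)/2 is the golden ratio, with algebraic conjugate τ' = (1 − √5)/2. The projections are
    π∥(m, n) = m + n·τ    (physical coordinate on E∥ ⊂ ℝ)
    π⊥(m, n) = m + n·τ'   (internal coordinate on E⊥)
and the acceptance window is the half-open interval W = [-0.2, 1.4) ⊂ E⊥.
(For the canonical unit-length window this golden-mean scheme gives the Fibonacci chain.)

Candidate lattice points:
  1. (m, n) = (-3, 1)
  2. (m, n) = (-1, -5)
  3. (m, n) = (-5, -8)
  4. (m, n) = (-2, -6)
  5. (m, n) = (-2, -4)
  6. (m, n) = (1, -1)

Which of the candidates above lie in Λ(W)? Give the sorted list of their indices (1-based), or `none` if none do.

τ' = (1−√5)/2 ≈ -0.61803.
[1] lift (-3,1): star map gives -3.61803; window check -0.2 ≤ -3.61803 < 1.4 is false → out
[2] lift (-1,-5): star map gives 2.09017; window check -0.2 ≤ 2.09017 < 1.4 is false → out
[3] lift (-5,-8): star map gives -0.05573; window check -0.2 ≤ -0.05573 < 1.4 is true → IN Λ
[4] lift (-2,-6): star map gives 1.70820; window check -0.2 ≤ 1.70820 < 1.4 is false → out
[5] lift (-2,-4): star map gives 0.47214; window check -0.2 ≤ 0.47214 < 1.4 is true → IN Λ
[6] lift (1,-1): star map gives 1.61803; window check -0.2 ≤ 1.61803 < 1.4 is false → out

3, 5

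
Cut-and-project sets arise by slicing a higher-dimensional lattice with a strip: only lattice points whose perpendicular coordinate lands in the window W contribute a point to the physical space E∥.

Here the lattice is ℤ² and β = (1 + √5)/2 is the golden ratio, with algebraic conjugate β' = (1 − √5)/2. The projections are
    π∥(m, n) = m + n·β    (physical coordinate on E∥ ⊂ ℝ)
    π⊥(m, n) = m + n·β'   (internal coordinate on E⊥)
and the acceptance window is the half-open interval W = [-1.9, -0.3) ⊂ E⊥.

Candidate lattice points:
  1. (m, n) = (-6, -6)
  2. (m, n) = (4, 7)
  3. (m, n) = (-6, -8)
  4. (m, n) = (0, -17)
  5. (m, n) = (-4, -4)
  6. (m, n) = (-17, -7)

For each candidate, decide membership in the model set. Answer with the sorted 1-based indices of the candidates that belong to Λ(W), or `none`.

β' = (1−√5)/2 ≈ -0.6180.
#1 (-6,-6): internal coord -6 + (-6)·β' = -2.2918; -2.2918 ∉ [-1.9, -0.3) → out
#2 (4,7): internal coord 4 + (7)·β' = -0.3262; -0.3262 ∈ [-1.9, -0.3) → IN Λ
#3 (-6,-8): internal coord -6 + (-8)·β' = -1.0557; -1.0557 ∈ [-1.9, -0.3) → IN Λ
#4 (0,-17): internal coord 0 + (-17)·β' = +10.5066; +10.5066 ∉ [-1.9, -0.3) → out
#5 (-4,-4): internal coord -4 + (-4)·β' = -1.5279; -1.5279 ∈ [-1.9, -0.3) → IN Λ
#6 (-17,-7): internal coord -17 + (-7)·β' = -12.6738; -12.6738 ∉ [-1.9, -0.3) → out

2, 3, 5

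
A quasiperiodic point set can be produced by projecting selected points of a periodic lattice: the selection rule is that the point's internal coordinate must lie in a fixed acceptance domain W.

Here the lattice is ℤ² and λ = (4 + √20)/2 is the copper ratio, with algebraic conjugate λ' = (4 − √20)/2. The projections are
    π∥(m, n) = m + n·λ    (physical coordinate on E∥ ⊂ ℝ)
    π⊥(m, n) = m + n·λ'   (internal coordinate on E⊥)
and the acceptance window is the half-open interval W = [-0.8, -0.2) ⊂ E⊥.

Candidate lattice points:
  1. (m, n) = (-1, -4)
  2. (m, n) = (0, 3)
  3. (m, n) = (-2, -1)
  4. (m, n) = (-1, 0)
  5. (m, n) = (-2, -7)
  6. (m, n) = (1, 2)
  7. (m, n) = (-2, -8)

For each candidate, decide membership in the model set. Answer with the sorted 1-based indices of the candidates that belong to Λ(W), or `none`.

2, 5

λ' = (4−√20)/2 ≈ -0.23607.
#1 (-1,-4): internal coord -1 + (-4)·λ' = -0.05573; -0.05573 ∉ [-0.8, -0.2) → out
#2 (0,3): internal coord 0 + (3)·λ' = -0.70820; -0.70820 ∈ [-0.8, -0.2) → IN Λ
#3 (-2,-1): internal coord -2 + (-1)·λ' = -1.76393; -1.76393 ∉ [-0.8, -0.2) → out
#4 (-1,0): internal coord -1 + (0)·λ' = -1.00000; -1.00000 ∉ [-0.8, -0.2) → out
#5 (-2,-7): internal coord -2 + (-7)·λ' = -0.34752; -0.34752 ∈ [-0.8, -0.2) → IN Λ
#6 (1,2): internal coord 1 + (2)·λ' = +0.52786; +0.52786 ∉ [-0.8, -0.2) → out
#7 (-2,-8): internal coord -2 + (-8)·λ' = -0.11146; -0.11146 ∉ [-0.8, -0.2) → out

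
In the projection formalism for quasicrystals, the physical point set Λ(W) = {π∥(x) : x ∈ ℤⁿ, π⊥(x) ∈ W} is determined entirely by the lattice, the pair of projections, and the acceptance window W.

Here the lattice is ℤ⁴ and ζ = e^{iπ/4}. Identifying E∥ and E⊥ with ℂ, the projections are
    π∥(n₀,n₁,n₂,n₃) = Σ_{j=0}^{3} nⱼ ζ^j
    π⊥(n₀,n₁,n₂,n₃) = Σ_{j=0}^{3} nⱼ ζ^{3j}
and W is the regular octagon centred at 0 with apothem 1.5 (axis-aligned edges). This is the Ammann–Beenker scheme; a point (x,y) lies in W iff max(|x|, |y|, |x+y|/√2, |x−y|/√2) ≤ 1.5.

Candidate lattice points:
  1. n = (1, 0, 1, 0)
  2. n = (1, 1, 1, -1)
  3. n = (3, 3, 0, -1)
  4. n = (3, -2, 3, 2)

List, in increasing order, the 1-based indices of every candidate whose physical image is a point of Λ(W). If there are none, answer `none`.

1, 2, 3

π⊥(n) = n₀ + n₁ζ³ + n₂ζ⁶ + n₃ζ⁹ where ζ = e^{iπ/4}.
#1 (1, 0, 1, 0): internal (1.0000, -1.0000); octagon support 1.4142 vs apothem 1.5 → ∈ W
#2 (1, 1, 1, -1): internal (-0.4142, -1.0000); octagon support 1.0000 vs apothem 1.5 → ∈ W
#3 (3, 3, 0, -1): internal (0.1716, 1.4142); octagon support 1.4142 vs apothem 1.5 → ∈ W
#4 (3, -2, 3, 2): internal (5.8284, -3.0000); octagon support 6.2426 vs apothem 1.5 → ∉ W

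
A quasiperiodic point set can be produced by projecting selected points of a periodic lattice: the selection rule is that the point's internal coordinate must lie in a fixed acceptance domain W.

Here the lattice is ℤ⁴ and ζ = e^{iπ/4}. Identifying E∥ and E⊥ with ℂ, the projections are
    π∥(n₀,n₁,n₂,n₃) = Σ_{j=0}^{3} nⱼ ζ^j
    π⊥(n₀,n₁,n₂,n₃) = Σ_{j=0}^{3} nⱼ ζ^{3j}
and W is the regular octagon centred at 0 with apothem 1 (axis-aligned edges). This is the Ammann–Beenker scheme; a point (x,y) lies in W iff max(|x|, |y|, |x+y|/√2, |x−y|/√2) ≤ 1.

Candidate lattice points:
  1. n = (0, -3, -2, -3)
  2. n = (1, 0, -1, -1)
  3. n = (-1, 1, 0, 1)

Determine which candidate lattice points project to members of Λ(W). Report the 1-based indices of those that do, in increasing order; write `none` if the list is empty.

2

π⊥(n) = n₀ + n₁ζ³ + n₂ζ⁶ + n₃ζ⁹ where ζ = e^{iπ/4}.
#1 (0, -3, -2, -3): internal (0.0000, -2.2426); octagon support 2.2426 vs apothem 1 → ∉ W
#2 (1, 0, -1, -1): internal (0.2929, 0.2929); octagon support 0.4142 vs apothem 1 → ∈ W
#3 (-1, 1, 0, 1): internal (-1.0000, 1.4142); octagon support 1.7071 vs apothem 1 → ∉ W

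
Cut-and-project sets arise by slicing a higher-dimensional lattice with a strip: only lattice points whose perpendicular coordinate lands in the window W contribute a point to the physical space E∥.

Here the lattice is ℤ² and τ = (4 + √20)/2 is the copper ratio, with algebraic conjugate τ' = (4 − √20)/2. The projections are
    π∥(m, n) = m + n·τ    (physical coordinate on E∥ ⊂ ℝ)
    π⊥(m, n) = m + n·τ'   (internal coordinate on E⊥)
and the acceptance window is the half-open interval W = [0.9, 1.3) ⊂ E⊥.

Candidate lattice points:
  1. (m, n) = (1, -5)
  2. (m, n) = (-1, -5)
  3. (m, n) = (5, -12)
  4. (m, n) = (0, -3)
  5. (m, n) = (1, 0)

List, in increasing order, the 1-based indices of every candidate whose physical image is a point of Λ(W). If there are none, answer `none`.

5

Compute τ' = (4−√20)/2 = -0.23607, so π⊥(m,n) = m -0.23607·n.
candidate 1: (m,n)=(1,-5) → π∥ = 1-5·τ ≈ -20.18034, π⊥ = 1-5·τ' ≈ 2.18034 ∉ [0.9, 1.3) ⇒ out
candidate 2: (m,n)=(-1,-5) → π∥ = -1-5·τ ≈ -22.18034, π⊥ = -1-5·τ' ≈ 0.18034 ∉ [0.9, 1.3) ⇒ out
candidate 3: (m,n)=(5,-12) → π∥ = 5-12·τ ≈ -45.83282, π⊥ = 5-12·τ' ≈ 7.83282 ∉ [0.9, 1.3) ⇒ out
candidate 4: (m,n)=(0,-3) → π∥ = 0-3·τ ≈ -12.70820, π⊥ = 0-3·τ' ≈ 0.70820 ∉ [0.9, 1.3) ⇒ out
candidate 5: (m,n)=(1,0) → π∥ = 1+0·τ ≈ 1.00000, π⊥ = 1+0·τ' ≈ 1.00000 ∈ [0.9, 1.3) ⇒ IN Λ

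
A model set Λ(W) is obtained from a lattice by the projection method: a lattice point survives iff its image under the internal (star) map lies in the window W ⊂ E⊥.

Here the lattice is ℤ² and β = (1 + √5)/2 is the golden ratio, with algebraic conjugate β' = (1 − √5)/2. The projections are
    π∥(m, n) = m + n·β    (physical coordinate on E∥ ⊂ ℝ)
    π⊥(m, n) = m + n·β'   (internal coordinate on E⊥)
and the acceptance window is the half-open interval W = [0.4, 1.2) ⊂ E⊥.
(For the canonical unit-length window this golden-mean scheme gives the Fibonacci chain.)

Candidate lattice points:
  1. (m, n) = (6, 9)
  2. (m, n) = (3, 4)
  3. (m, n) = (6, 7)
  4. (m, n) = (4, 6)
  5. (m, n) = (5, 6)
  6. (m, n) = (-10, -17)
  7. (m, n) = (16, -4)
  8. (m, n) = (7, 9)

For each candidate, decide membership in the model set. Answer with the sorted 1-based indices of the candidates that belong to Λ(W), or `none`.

1, 2, 6

β' = (1−√5)/2 ≈ -0.618034.
[1] lift (6,9): star map gives 0.437694; window check 0.4 ≤ 0.437694 < 1.2 is true → IN Λ
[2] lift (3,4): star map gives 0.527864; window check 0.4 ≤ 0.527864 < 1.2 is true → IN Λ
[3] lift (6,7): star map gives 1.673762; window check 0.4 ≤ 1.673762 < 1.2 is false → out
[4] lift (4,6): star map gives 0.291796; window check 0.4 ≤ 0.291796 < 1.2 is false → out
[5] lift (5,6): star map gives 1.291796; window check 0.4 ≤ 1.291796 < 1.2 is false → out
[6] lift (-10,-17): star map gives 0.506578; window check 0.4 ≤ 0.506578 < 1.2 is true → IN Λ
[7] lift (16,-4): star map gives 18.472136; window check 0.4 ≤ 18.472136 < 1.2 is false → out
[8] lift (7,9): star map gives 1.437694; window check 0.4 ≤ 1.437694 < 1.2 is false → out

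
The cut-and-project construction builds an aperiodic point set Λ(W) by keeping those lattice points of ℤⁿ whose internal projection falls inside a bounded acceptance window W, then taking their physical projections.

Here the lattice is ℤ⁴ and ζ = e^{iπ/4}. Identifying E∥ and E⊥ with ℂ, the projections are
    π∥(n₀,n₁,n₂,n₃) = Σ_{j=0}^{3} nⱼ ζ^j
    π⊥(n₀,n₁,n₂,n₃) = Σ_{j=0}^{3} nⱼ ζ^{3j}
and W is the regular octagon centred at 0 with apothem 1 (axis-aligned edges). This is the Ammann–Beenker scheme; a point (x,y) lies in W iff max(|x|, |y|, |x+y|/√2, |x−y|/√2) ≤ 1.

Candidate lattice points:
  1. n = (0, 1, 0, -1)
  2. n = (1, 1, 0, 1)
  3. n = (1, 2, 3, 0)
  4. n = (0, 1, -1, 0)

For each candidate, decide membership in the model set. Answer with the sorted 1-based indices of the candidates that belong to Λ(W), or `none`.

With ζ = e^{iπ/4} the internal vectors are ζ^0,ζ^3,ζ^6,ζ^9.
candidate 1: n = (0, 1, 0, -1) → π⊥ ≈ (-1.4142, +0.0000); max(|x|,|y|,|x±y|/√2) = 1.4142 > 1 ⇒ ∉ W
candidate 2: n = (1, 1, 0, 1) → π⊥ ≈ (+1.0000, +1.4142); max(|x|,|y|,|x±y|/√2) = 1.7071 > 1 ⇒ ∉ W
candidate 3: n = (1, 2, 3, 0) → π⊥ ≈ (-0.4142, -1.5858); max(|x|,|y|,|x±y|/√2) = 1.5858 > 1 ⇒ ∉ W
candidate 4: n = (0, 1, -1, 0) → π⊥ ≈ (-0.7071, +1.7071); max(|x|,|y|,|x±y|/√2) = 1.7071 > 1 ⇒ ∉ W

none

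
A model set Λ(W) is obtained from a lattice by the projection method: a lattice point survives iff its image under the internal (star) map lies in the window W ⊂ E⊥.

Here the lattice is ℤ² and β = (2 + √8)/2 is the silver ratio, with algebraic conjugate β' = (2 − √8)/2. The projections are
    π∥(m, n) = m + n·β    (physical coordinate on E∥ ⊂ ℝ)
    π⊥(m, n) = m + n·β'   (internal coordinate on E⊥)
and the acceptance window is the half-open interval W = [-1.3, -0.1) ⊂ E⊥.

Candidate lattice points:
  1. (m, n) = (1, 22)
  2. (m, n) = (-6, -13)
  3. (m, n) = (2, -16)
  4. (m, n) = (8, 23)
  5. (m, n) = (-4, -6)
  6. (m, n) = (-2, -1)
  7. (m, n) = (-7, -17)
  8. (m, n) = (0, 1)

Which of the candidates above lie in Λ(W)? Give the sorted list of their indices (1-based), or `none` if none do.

2, 8

Numerically β ≈ 2.41421 and β' = −1/β ≈ -0.41421.
#1 (1,22): internal coord 1 + (22)·β' = -8.11270; -8.11270 ∉ [-1.3, -0.1) → out
#2 (-6,-13): internal coord -6 + (-13)·β' = -0.61522; -0.61522 ∈ [-1.3, -0.1) → IN Λ
#3 (2,-16): internal coord 2 + (-16)·β' = +8.62742; +8.62742 ∉ [-1.3, -0.1) → out
#4 (8,23): internal coord 8 + (23)·β' = -1.52691; -1.52691 ∉ [-1.3, -0.1) → out
#5 (-4,-6): internal coord -4 + (-6)·β' = -1.51472; -1.51472 ∉ [-1.3, -0.1) → out
#6 (-2,-1): internal coord -2 + (-1)·β' = -1.58579; -1.58579 ∉ [-1.3, -0.1) → out
#7 (-7,-17): internal coord -7 + (-17)·β' = +0.04163; +0.04163 ∉ [-1.3, -0.1) → out
#8 (0,1): internal coord 0 + (1)·β' = -0.41421; -0.41421 ∈ [-1.3, -0.1) → IN Λ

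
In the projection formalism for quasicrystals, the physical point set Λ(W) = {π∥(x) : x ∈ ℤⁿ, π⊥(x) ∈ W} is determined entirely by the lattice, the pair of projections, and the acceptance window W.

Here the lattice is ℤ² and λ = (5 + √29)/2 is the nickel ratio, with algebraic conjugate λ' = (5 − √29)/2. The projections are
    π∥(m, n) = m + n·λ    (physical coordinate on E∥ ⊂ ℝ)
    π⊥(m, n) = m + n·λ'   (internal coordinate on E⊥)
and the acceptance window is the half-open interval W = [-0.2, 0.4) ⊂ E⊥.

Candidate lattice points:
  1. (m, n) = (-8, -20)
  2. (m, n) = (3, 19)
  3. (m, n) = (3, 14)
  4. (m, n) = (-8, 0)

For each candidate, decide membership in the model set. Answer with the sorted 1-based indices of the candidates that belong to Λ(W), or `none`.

Compute λ' = (5−√29)/2 = -0.19258, so π⊥(m,n) = m -0.19258·n.
candidate 1: (m,n)=(-8,-20) → π∥ = -8-20·λ ≈ -111.85165, π⊥ = -8-20·λ' ≈ -4.14835 ∉ [-0.2, 0.4) ⇒ out
candidate 2: (m,n)=(3,19) → π∥ = 3+19·λ ≈ 101.65907, π⊥ = 3+19·λ' ≈ -0.65907 ∉ [-0.2, 0.4) ⇒ out
candidate 3: (m,n)=(3,14) → π∥ = 3+14·λ ≈ 75.69615, π⊥ = 3+14·λ' ≈ 0.30385 ∈ [-0.2, 0.4) ⇒ IN Λ
candidate 4: (m,n)=(-8,0) → π∥ = -8+0·λ ≈ -8.00000, π⊥ = -8+0·λ' ≈ -8.00000 ∉ [-0.2, 0.4) ⇒ out

3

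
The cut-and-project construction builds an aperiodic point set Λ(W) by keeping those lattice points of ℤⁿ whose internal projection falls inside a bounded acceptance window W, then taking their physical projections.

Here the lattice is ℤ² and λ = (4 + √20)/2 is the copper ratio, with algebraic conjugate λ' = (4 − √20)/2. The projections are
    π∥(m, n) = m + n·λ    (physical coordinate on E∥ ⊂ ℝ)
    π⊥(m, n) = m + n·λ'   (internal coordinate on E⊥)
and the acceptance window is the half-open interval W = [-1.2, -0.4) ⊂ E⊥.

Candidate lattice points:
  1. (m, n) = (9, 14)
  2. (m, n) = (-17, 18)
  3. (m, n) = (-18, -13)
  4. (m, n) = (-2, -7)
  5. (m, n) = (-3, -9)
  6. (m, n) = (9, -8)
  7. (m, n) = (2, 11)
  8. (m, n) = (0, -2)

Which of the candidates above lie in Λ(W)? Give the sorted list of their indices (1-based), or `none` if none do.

5, 7

Numerically λ ≈ 4.2361 and λ' = −1/λ ≈ -0.2361.
[1] lift (9,14): star map gives 5.6950; window check -1.2 ≤ 5.6950 < -0.4 is false → out
[2] lift (-17,18): star map gives -21.2492; window check -1.2 ≤ -21.2492 < -0.4 is false → out
[3] lift (-18,-13): star map gives -14.9311; window check -1.2 ≤ -14.9311 < -0.4 is false → out
[4] lift (-2,-7): star map gives -0.3475; window check -1.2 ≤ -0.3475 < -0.4 is false → out
[5] lift (-3,-9): star map gives -0.8754; window check -1.2 ≤ -0.8754 < -0.4 is true → IN Λ
[6] lift (9,-8): star map gives 10.8885; window check -1.2 ≤ 10.8885 < -0.4 is false → out
[7] lift (2,11): star map gives -0.5967; window check -1.2 ≤ -0.5967 < -0.4 is true → IN Λ
[8] lift (0,-2): star map gives 0.4721; window check -1.2 ≤ 0.4721 < -0.4 is false → out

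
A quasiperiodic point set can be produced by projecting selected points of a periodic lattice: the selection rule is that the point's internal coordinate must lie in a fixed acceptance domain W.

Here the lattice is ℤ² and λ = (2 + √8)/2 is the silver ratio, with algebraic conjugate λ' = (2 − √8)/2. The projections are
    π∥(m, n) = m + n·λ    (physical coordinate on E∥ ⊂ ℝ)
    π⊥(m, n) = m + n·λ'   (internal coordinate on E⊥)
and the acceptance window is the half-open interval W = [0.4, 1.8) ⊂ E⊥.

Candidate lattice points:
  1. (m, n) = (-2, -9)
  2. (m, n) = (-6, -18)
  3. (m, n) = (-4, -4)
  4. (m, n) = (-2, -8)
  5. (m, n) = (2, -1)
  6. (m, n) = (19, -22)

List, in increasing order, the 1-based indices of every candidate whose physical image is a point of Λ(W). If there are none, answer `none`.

1, 2, 4

Compute λ' = (2−√8)/2 = -0.414214, so π⊥(m,n) = m -0.414214·n.
#1 (-2,-9): internal coord -2 + (-9)·λ' = +1.727922; +1.727922 ∈ [0.4, 1.8) → IN Λ
#2 (-6,-18): internal coord -6 + (-18)·λ' = +1.455844; +1.455844 ∈ [0.4, 1.8) → IN Λ
#3 (-4,-4): internal coord -4 + (-4)·λ' = -2.343146; -2.343146 ∉ [0.4, 1.8) → out
#4 (-2,-8): internal coord -2 + (-8)·λ' = +1.313708; +1.313708 ∈ [0.4, 1.8) → IN Λ
#5 (2,-1): internal coord 2 + (-1)·λ' = +2.414214; +2.414214 ∉ [0.4, 1.8) → out
#6 (19,-22): internal coord 19 + (-22)·λ' = +28.112698; +28.112698 ∉ [0.4, 1.8) → out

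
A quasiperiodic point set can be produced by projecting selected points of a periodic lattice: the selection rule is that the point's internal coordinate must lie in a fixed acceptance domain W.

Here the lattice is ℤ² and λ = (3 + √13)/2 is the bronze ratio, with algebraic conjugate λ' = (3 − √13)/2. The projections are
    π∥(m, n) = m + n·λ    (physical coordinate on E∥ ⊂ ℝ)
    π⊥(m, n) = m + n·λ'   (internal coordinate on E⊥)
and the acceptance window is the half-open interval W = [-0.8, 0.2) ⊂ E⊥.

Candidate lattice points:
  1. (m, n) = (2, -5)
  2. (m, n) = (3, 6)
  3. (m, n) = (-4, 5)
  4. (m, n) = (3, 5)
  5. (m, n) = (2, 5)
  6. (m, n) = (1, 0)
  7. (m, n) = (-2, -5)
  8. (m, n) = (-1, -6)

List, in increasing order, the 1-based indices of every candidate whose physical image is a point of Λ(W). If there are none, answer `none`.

7

Compute λ' = (3−√13)/2 = -0.30278, so π⊥(m,n) = m -0.30278·n.
[1] lift (2,-5): star map gives 3.51388; window check -0.8 ≤ 3.51388 < 0.2 is false → out
[2] lift (3,6): star map gives 1.18335; window check -0.8 ≤ 1.18335 < 0.2 is false → out
[3] lift (-4,5): star map gives -5.51388; window check -0.8 ≤ -5.51388 < 0.2 is false → out
[4] lift (3,5): star map gives 1.48612; window check -0.8 ≤ 1.48612 < 0.2 is false → out
[5] lift (2,5): star map gives 0.48612; window check -0.8 ≤ 0.48612 < 0.2 is false → out
[6] lift (1,0): star map gives 1.00000; window check -0.8 ≤ 1.00000 < 0.2 is false → out
[7] lift (-2,-5): star map gives -0.48612; window check -0.8 ≤ -0.48612 < 0.2 is true → IN Λ
[8] lift (-1,-6): star map gives 0.81665; window check -0.8 ≤ 0.81665 < 0.2 is false → out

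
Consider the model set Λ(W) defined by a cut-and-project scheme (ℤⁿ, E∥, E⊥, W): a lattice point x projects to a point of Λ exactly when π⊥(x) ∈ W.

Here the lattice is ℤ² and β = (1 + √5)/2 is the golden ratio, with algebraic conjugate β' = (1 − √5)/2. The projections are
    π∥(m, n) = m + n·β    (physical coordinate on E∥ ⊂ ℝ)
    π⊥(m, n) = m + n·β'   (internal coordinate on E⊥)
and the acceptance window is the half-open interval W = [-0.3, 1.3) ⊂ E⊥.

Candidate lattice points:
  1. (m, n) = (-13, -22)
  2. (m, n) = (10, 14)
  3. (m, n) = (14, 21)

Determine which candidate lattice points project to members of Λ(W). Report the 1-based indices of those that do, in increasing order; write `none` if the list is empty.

Numerically β ≈ 1.61803 and β' = −1/β ≈ -0.61803.
#1 (-13,-22): internal coord -13 + (-22)·β' = +0.59675; +0.59675 ∈ [-0.3, 1.3) → IN Λ
#2 (10,14): internal coord 10 + (14)·β' = +1.34752; +1.34752 ∉ [-0.3, 1.3) → out
#3 (14,21): internal coord 14 + (21)·β' = +1.02129; +1.02129 ∈ [-0.3, 1.3) → IN Λ

1, 3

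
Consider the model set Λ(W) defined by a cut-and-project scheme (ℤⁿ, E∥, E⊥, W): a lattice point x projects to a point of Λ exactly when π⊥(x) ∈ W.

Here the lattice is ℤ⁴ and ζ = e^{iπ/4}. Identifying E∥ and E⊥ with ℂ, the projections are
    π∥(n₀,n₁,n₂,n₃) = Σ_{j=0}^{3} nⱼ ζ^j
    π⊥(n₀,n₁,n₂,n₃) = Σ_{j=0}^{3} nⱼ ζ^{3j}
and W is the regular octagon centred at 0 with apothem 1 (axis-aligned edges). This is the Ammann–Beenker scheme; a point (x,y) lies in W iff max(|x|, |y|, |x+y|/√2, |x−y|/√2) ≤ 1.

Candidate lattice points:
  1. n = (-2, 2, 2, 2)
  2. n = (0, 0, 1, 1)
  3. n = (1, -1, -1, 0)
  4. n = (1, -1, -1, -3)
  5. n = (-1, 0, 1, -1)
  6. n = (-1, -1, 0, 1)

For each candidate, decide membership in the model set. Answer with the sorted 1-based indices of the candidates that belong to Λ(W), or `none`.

π⊥(n) = n₀ + n₁ζ³ + n₂ζ⁶ + n₃ζ⁹ where ζ = e^{iπ/4}.
candidate 1: n = (-2, 2, 2, 2) → π⊥ ≈ (-2.0000, +0.8284); max(|x|,|y|,|x±y|/√2) = 2.0000 > 1 ⇒ ∉ W
candidate 2: n = (0, 0, 1, 1) → π⊥ ≈ (+0.7071, -0.2929); max(|x|,|y|,|x±y|/√2) = 0.7071 ≤ 1 ⇒ ∈ W
candidate 3: n = (1, -1, -1, 0) → π⊥ ≈ (+1.7071, +0.2929); max(|x|,|y|,|x±y|/√2) = 1.7071 > 1 ⇒ ∉ W
candidate 4: n = (1, -1, -1, -3) → π⊥ ≈ (-0.4142, -1.8284); max(|x|,|y|,|x±y|/√2) = 1.8284 > 1 ⇒ ∉ W
candidate 5: n = (-1, 0, 1, -1) → π⊥ ≈ (-1.7071, -1.7071); max(|x|,|y|,|x±y|/√2) = 2.4142 > 1 ⇒ ∉ W
candidate 6: n = (-1, -1, 0, 1) → π⊥ ≈ (+0.4142, +0.0000); max(|x|,|y|,|x±y|/√2) = 0.4142 ≤ 1 ⇒ ∈ W

2, 6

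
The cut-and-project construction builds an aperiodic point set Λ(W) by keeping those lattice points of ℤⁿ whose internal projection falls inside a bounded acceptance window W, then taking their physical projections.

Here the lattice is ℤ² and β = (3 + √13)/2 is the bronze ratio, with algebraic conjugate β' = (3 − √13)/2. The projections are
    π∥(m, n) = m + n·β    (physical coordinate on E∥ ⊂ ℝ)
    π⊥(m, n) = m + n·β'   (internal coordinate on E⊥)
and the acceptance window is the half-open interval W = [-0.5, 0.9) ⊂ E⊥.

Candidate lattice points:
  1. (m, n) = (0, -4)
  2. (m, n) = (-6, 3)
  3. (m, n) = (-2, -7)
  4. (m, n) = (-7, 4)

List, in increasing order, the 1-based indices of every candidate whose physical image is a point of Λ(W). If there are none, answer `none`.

3

Numerically β ≈ 3.302776 and β' = −1/β ≈ -0.302776.
candidate 1: (m,n)=(0,-4) → π∥ = 0-4·β ≈ -13.211103, π⊥ = 0-4·β' ≈ 1.211103 ∉ [-0.5, 0.9) ⇒ out
candidate 2: (m,n)=(-6,3) → π∥ = -6+3·β ≈ 3.908327, π⊥ = -6+3·β' ≈ -6.908327 ∉ [-0.5, 0.9) ⇒ out
candidate 3: (m,n)=(-2,-7) → π∥ = -2-7·β ≈ -25.119429, π⊥ = -2-7·β' ≈ 0.119429 ∈ [-0.5, 0.9) ⇒ IN Λ
candidate 4: (m,n)=(-7,4) → π∥ = -7+4·β ≈ 6.211103, π⊥ = -7+4·β' ≈ -8.211103 ∉ [-0.5, 0.9) ⇒ out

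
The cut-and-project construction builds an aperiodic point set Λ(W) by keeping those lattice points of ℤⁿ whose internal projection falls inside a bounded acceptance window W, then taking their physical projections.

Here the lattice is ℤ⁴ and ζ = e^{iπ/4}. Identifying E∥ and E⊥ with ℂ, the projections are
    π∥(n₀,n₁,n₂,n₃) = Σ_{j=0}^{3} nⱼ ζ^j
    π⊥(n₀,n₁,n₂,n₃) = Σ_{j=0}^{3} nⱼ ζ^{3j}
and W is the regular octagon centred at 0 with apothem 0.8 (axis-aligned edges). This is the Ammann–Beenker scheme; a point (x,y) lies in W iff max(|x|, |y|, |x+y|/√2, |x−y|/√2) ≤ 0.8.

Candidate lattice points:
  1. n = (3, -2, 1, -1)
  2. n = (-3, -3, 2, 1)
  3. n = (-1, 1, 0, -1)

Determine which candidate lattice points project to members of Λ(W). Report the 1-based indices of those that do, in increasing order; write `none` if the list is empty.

none

π⊥(n) = n₀ + n₁ζ³ + n₂ζ⁶ + n₃ζ⁹ where ζ = e^{iπ/4}.
#1 (3, -2, 1, -1): internal (3.7071, -3.1213); octagon support 4.8284 vs apothem 0.8 → ∉ W
#2 (-3, -3, 2, 1): internal (-0.1716, -3.4142); octagon support 3.4142 vs apothem 0.8 → ∉ W
#3 (-1, 1, 0, -1): internal (-2.4142, 0.0000); octagon support 2.4142 vs apothem 0.8 → ∉ W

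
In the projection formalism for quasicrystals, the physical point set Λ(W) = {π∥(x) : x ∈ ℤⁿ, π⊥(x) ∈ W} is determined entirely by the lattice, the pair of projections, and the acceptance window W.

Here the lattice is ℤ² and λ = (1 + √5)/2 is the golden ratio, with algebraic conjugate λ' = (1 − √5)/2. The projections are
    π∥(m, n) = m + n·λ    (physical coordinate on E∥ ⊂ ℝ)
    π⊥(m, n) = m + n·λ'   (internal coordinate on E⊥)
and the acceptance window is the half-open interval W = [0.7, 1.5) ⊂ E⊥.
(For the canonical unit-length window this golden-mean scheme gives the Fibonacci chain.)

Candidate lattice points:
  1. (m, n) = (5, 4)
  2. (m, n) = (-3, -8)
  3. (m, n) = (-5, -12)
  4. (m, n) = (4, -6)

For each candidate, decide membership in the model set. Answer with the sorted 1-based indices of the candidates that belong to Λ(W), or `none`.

none

λ' = (1−√5)/2 ≈ -0.6180.
[1] lift (5,4): star map gives 2.5279; window check 0.7 ≤ 2.5279 < 1.5 is false → out
[2] lift (-3,-8): star map gives 1.9443; window check 0.7 ≤ 1.9443 < 1.5 is false → out
[3] lift (-5,-12): star map gives 2.4164; window check 0.7 ≤ 2.4164 < 1.5 is false → out
[4] lift (4,-6): star map gives 7.7082; window check 0.7 ≤ 7.7082 < 1.5 is false → out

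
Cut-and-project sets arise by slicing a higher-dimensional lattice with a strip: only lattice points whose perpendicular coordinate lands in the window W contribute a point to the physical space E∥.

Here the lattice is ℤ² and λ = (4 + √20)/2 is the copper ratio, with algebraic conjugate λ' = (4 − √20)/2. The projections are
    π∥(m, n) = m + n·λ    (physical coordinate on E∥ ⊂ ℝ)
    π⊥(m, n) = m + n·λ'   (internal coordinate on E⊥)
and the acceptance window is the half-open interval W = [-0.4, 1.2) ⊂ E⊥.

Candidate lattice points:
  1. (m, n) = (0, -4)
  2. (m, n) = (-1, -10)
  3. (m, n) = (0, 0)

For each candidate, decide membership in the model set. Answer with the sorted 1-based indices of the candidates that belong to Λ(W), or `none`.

Numerically λ ≈ 4.236068 and λ' = −1/λ ≈ -0.236068.
[1] lift (0,-4): star map gives 0.944272; window check -0.4 ≤ 0.944272 < 1.2 is true → IN Λ
[2] lift (-1,-10): star map gives 1.360680; window check -0.4 ≤ 1.360680 < 1.2 is false → out
[3] lift (0,0): star map gives 0.000000; window check -0.4 ≤ 0.000000 < 1.2 is true → IN Λ

1, 3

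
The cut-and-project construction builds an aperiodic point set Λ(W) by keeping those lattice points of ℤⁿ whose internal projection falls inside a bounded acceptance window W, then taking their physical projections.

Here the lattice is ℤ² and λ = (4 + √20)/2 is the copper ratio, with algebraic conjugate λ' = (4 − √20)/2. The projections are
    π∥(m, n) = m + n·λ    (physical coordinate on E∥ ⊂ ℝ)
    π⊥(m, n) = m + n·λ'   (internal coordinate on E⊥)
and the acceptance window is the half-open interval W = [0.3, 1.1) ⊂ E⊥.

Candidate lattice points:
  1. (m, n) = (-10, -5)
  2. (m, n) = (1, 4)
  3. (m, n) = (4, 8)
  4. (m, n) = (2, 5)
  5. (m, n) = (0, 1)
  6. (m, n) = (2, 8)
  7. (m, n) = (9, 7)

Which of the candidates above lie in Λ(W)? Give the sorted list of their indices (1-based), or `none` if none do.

4

Compute λ' = (4−√20)/2 = -0.23607, so π⊥(m,n) = m -0.23607·n.
[1] lift (-10,-5): star map gives -8.81966; window check 0.3 ≤ -8.81966 < 1.1 is false → out
[2] lift (1,4): star map gives 0.05573; window check 0.3 ≤ 0.05573 < 1.1 is false → out
[3] lift (4,8): star map gives 2.11146; window check 0.3 ≤ 2.11146 < 1.1 is false → out
[4] lift (2,5): star map gives 0.81966; window check 0.3 ≤ 0.81966 < 1.1 is true → IN Λ
[5] lift (0,1): star map gives -0.23607; window check 0.3 ≤ -0.23607 < 1.1 is false → out
[6] lift (2,8): star map gives 0.11146; window check 0.3 ≤ 0.11146 < 1.1 is false → out
[7] lift (9,7): star map gives 7.34752; window check 0.3 ≤ 7.34752 < 1.1 is false → out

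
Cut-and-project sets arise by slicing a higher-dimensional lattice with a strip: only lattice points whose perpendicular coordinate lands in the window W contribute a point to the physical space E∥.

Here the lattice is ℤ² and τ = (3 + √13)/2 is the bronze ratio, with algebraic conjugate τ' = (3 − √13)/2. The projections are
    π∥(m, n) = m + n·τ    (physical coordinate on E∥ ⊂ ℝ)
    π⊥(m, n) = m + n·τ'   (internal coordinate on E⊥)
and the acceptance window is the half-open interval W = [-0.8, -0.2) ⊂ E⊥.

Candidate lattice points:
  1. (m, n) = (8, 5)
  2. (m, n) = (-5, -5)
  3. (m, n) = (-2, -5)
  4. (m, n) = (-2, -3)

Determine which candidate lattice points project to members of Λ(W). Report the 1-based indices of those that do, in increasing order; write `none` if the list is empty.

τ' = (3−√13)/2 ≈ -0.302776.
candidate 1: (m,n)=(8,5) → π∥ = 8+5·τ ≈ 24.513878, π⊥ = 8+5·τ' ≈ 6.486122 ∉ [-0.8, -0.2) ⇒ out
candidate 2: (m,n)=(-5,-5) → π∥ = -5-5·τ ≈ -21.513878, π⊥ = -5-5·τ' ≈ -3.486122 ∉ [-0.8, -0.2) ⇒ out
candidate 3: (m,n)=(-2,-5) → π∥ = -2-5·τ ≈ -18.513878, π⊥ = -2-5·τ' ≈ -0.486122 ∈ [-0.8, -0.2) ⇒ IN Λ
candidate 4: (m,n)=(-2,-3) → π∥ = -2-3·τ ≈ -11.908327, π⊥ = -2-3·τ' ≈ -1.091673 ∉ [-0.8, -0.2) ⇒ out

3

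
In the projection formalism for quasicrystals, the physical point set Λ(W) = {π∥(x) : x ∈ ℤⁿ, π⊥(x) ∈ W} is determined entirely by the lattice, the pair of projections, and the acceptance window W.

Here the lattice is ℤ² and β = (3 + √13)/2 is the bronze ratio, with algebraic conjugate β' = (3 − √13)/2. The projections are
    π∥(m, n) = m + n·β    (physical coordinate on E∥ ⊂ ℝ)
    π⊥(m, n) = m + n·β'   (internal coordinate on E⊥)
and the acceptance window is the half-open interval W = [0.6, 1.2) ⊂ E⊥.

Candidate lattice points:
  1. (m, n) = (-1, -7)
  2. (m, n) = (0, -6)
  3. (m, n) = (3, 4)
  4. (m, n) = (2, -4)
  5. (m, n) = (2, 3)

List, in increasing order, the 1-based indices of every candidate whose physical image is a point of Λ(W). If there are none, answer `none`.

Numerically β ≈ 3.302776 and β' = −1/β ≈ -0.302776.
candidate 1: (m,n)=(-1,-7) → π∥ = -1-7·β ≈ -24.119429, π⊥ = -1-7·β' ≈ 1.119429 ∈ [0.6, 1.2) ⇒ IN Λ
candidate 2: (m,n)=(0,-6) → π∥ = 0-6·β ≈ -19.816654, π⊥ = 0-6·β' ≈ 1.816654 ∉ [0.6, 1.2) ⇒ out
candidate 3: (m,n)=(3,4) → π∥ = 3+4·β ≈ 16.211103, π⊥ = 3+4·β' ≈ 1.788897 ∉ [0.6, 1.2) ⇒ out
candidate 4: (m,n)=(2,-4) → π∥ = 2-4·β ≈ -11.211103, π⊥ = 2-4·β' ≈ 3.211103 ∉ [0.6, 1.2) ⇒ out
candidate 5: (m,n)=(2,3) → π∥ = 2+3·β ≈ 11.908327, π⊥ = 2+3·β' ≈ 1.091673 ∈ [0.6, 1.2) ⇒ IN Λ

1, 5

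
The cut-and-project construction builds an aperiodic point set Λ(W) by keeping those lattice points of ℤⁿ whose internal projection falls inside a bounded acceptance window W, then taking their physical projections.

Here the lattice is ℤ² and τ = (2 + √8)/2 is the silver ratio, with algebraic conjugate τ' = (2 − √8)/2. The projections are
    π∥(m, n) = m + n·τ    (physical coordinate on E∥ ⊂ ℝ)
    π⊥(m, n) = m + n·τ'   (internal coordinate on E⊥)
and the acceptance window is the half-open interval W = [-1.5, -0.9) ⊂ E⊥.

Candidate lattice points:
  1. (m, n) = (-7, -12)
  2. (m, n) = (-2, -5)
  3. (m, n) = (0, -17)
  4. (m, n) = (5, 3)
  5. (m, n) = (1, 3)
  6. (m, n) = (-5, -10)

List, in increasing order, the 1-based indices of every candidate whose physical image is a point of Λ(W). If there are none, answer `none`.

Compute τ' = (2−√8)/2 = -0.414214, so π⊥(m,n) = m -0.414214·n.
[1] lift (-7,-12): star map gives -2.029437; window check -1.5 ≤ -2.029437 < -0.9 is false → out
[2] lift (-2,-5): star map gives 0.071068; window check -1.5 ≤ 0.071068 < -0.9 is false → out
[3] lift (0,-17): star map gives 7.041631; window check -1.5 ≤ 7.041631 < -0.9 is false → out
[4] lift (5,3): star map gives 3.757359; window check -1.5 ≤ 3.757359 < -0.9 is false → out
[5] lift (1,3): star map gives -0.242641; window check -1.5 ≤ -0.242641 < -0.9 is false → out
[6] lift (-5,-10): star map gives -0.857864; window check -1.5 ≤ -0.857864 < -0.9 is false → out

none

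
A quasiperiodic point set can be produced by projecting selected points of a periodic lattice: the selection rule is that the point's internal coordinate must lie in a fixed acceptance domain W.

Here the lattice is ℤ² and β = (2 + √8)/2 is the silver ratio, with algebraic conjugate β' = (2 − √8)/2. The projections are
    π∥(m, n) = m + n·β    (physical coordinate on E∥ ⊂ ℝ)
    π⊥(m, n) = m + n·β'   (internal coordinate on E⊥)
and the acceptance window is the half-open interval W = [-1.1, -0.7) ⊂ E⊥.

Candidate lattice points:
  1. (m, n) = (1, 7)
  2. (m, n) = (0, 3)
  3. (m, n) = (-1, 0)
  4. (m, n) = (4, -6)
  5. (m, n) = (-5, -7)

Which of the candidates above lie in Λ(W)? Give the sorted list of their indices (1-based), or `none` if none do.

Compute β' = (2−√8)/2 = -0.4142, so π⊥(m,n) = m -0.4142·n.
[1] lift (1,7): star map gives -1.8995; window check -1.1 ≤ -1.8995 < -0.7 is false → out
[2] lift (0,3): star map gives -1.2426; window check -1.1 ≤ -1.2426 < -0.7 is false → out
[3] lift (-1,0): star map gives -1.0000; window check -1.1 ≤ -1.0000 < -0.7 is true → IN Λ
[4] lift (4,-6): star map gives 6.4853; window check -1.1 ≤ 6.4853 < -0.7 is false → out
[5] lift (-5,-7): star map gives -2.1005; window check -1.1 ≤ -2.1005 < -0.7 is false → out

3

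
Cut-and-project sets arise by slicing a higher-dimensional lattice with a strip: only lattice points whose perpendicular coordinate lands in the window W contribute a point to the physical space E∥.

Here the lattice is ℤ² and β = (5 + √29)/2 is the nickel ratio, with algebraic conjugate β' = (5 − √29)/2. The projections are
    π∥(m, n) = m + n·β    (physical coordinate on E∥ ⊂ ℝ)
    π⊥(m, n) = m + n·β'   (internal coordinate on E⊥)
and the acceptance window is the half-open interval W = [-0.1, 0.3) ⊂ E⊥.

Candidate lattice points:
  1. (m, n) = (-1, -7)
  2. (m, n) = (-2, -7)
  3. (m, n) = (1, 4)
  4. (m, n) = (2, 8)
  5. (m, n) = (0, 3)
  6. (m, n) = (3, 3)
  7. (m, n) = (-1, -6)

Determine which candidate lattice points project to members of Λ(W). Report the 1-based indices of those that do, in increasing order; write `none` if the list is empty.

3, 7

β' = (5−√29)/2 ≈ -0.19258.
candidate 1: (m,n)=(-1,-7) → π∥ = -1-7·β ≈ -37.34808, π⊥ = -1-7·β' ≈ 0.34808 ∉ [-0.1, 0.3) ⇒ out
candidate 2: (m,n)=(-2,-7) → π∥ = -2-7·β ≈ -38.34808, π⊥ = -2-7·β' ≈ -0.65192 ∉ [-0.1, 0.3) ⇒ out
candidate 3: (m,n)=(1,4) → π∥ = 1+4·β ≈ 21.77033, π⊥ = 1+4·β' ≈ 0.22967 ∈ [-0.1, 0.3) ⇒ IN Λ
candidate 4: (m,n)=(2,8) → π∥ = 2+8·β ≈ 43.54066, π⊥ = 2+8·β' ≈ 0.45934 ∉ [-0.1, 0.3) ⇒ out
candidate 5: (m,n)=(0,3) → π∥ = 0+3·β ≈ 15.57775, π⊥ = 0+3·β' ≈ -0.57775 ∉ [-0.1, 0.3) ⇒ out
candidate 6: (m,n)=(3,3) → π∥ = 3+3·β ≈ 18.57775, π⊥ = 3+3·β' ≈ 2.42225 ∉ [-0.1, 0.3) ⇒ out
candidate 7: (m,n)=(-1,-6) → π∥ = -1-6·β ≈ -32.15549, π⊥ = -1-6·β' ≈ 0.15549 ∈ [-0.1, 0.3) ⇒ IN Λ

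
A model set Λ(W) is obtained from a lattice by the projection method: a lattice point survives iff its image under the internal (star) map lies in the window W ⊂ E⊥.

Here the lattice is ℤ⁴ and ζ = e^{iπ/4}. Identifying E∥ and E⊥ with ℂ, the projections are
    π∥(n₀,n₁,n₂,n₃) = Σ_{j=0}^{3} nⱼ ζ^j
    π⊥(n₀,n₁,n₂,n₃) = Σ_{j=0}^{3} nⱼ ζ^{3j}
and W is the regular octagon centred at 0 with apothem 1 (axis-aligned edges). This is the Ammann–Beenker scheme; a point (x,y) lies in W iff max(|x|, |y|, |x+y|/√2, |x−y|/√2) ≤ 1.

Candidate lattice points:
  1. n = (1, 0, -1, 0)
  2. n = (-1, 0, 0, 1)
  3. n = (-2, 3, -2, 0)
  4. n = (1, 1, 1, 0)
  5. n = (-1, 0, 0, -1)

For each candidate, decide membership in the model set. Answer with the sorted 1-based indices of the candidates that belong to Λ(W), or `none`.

2, 4

With ζ = e^{iπ/4} the internal vectors are ζ^0,ζ^3,ζ^6,ζ^9.
candidate 1: n = (1, 0, -1, 0) → π⊥ ≈ (+1.00000, +1.00000); max(|x|,|y|,|x±y|/√2) = 1.41421 > 1 ⇒ ∉ W
candidate 2: n = (-1, 0, 0, 1) → π⊥ ≈ (-0.29289, +0.70711); max(|x|,|y|,|x±y|/√2) = 0.70711 ≤ 1 ⇒ ∈ W
candidate 3: n = (-2, 3, -2, 0) → π⊥ ≈ (-4.12132, +4.12132); max(|x|,|y|,|x±y|/√2) = 5.82843 > 1 ⇒ ∉ W
candidate 4: n = (1, 1, 1, 0) → π⊥ ≈ (+0.29289, -0.29289); max(|x|,|y|,|x±y|/√2) = 0.41421 ≤ 1 ⇒ ∈ W
candidate 5: n = (-1, 0, 0, -1) → π⊥ ≈ (-1.70711, -0.70711); max(|x|,|y|,|x±y|/√2) = 1.70711 > 1 ⇒ ∉ W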